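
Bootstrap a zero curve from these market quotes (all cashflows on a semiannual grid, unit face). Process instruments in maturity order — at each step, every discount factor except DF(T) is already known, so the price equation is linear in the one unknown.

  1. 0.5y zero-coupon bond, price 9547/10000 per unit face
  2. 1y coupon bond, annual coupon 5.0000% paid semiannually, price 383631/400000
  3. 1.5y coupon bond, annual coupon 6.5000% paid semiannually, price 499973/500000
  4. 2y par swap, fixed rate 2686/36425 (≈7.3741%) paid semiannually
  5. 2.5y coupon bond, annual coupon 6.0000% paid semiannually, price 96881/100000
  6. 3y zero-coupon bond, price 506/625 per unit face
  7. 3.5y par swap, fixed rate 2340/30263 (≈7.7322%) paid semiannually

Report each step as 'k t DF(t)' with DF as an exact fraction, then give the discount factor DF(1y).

1 1/2 9547/10000
2 1 2281/2500
3 3/2 9097/10000
4 2 8657/10000
5 5/2 1669/2000
6 3 506/625
7 7/2 383/500
DF(1y) = 2281/2500 ≈ 0.912400

step 1 [0.5y] zero: DF = P = 9547/10000 ≈ 0.954700
step 2 [1y] bond c/2=1/40: DF=(383631/400000 − 1/40·(0.954700))/(1+1/40) = 2281/2500 ≈ 0.912400
step 3 [1.5y] bond c/2=13/400: DF=(499973/500000 − 13/400·(0.954700+0.912400))/(1+13/400) = 9097/10000 ≈ 0.909700
step 4 [2y] swap r/2=1343/36425: DF=(1 − 1343/36425·(0.954700+0.912400+0.909700))/(1+1343/36425) = 8657/10000 ≈ 0.865700
step 5 [2.5y] bond c/2=3/100: DF=(96881/100000 − 3/100·(0.954700+0.912400+0.909700+0.865700))/(1+3/100) = 1669/2000 ≈ 0.834500
step 6 [3y] zero: DF = P = 506/625 ≈ 0.809600
step 7 [3.5y] swap r/2=1170/30263: DF=(1 − 1170/30263·(0.954700+0.912400+0.909700+0.865700+0.834500+0.809600))/(1+1170/30263) = 383/500 ≈ 0.766000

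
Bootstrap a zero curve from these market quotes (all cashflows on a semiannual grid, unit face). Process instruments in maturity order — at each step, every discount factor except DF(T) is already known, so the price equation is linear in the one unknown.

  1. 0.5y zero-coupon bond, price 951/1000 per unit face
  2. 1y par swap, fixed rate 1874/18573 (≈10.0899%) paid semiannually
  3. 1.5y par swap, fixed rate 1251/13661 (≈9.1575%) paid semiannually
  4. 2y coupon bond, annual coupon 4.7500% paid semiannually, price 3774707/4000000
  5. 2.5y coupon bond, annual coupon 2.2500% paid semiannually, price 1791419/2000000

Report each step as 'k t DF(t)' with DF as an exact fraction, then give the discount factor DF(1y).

1 1/2 951/1000
2 1 9063/10000
3 3/2 8749/10000
4 2 1073/1250
5 5/2 4229/5000
DF(1y) = 9063/10000 ≈ 0.906300

step 1 [0.5y] zero: DF = P = 951/1000 ≈ 0.951000
step 2 [1y] swap r/2=937/18573: DF=(1 − 937/18573·(0.951000))/(1+937/18573) = 9063/10000 ≈ 0.906300
step 3 [1.5y] swap r/2=1251/27322: DF=(1 − 1251/27322·(0.951000+0.906300))/(1+1251/27322) = 8749/10000 ≈ 0.874900
step 4 [2y] bond c/2=19/800: DF=(3774707/4000000 − 19/800·(0.951000+0.906300+0.874900))/(1+19/800) = 1073/1250 ≈ 0.858400
step 5 [2.5y] bond c/2=9/800: DF=(1791419/2000000 − 9/800·(0.951000+0.906300+0.874900+0.858400))/(1+9/800) = 4229/5000 ≈ 0.845800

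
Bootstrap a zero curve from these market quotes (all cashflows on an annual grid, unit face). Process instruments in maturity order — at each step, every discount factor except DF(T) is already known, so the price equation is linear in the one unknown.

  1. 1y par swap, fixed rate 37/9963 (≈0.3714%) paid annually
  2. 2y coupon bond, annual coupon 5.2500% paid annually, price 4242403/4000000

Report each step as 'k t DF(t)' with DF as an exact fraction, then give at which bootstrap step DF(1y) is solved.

step 1 [1y] swap r/1=37/9963: DF=(1 − 37/9963·(0))/(1+37/9963) = 9963/10000 ≈ 0.996300
step 2 [2y] bond c/1=21/400: DF=(4242403/4000000 − 21/400·(0.996300))/(1+21/400) = 479/500 ≈ 0.958000

1 1 9963/10000
2 2 479/500
DF(1y) is solved at step 1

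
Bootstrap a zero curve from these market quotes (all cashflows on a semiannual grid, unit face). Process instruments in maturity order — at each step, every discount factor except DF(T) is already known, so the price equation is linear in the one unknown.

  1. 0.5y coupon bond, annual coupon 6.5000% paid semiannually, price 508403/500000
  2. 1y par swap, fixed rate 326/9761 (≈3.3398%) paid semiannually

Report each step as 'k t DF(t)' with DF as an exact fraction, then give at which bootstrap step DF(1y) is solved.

1 1/2 1231/1250
2 1 4837/5000
DF(1y) is solved at step 2

step 1 [0.5y] bond c/2=13/400: DF=(508403/500000 − 13/400·(0))/(1+13/400) = 1231/1250 ≈ 0.984800
step 2 [1y] swap r/2=163/9761: DF=(1 − 163/9761·(0.984800))/(1+163/9761) = 4837/5000 ≈ 0.967400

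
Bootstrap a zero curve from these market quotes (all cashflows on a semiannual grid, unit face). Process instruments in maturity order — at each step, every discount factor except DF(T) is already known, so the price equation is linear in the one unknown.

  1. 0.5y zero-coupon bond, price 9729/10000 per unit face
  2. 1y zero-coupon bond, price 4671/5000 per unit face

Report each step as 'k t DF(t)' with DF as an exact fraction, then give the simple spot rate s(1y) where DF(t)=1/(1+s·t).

step 1 [0.5y] zero: DF = P = 9729/10000 ≈ 0.972900
step 2 [1y] zero: DF = P = 4671/5000 ≈ 0.934200

1 1/2 9729/10000
2 1 4671/5000
s(1y) = (1/(4671/5000) − 1)/(1) = 329/4671 ≈ 7.0435%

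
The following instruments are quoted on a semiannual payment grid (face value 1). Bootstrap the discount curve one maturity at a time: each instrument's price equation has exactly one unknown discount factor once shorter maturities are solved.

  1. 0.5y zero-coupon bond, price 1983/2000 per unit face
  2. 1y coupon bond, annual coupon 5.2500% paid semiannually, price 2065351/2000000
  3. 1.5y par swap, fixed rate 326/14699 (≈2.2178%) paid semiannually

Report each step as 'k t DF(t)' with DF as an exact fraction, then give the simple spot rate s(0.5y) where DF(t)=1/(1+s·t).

1 1/2 1983/2000
2 1 9809/10000
3 3/2 4837/5000
s(0.5y) = (1/(1983/2000) − 1)/(1/2) = 34/1983 ≈ 1.7146%

step 1 [0.5y] zero: DF = P = 1983/2000 ≈ 0.991500
step 2 [1y] bond c/2=21/800: DF=(2065351/2000000 − 21/800·(0.991500))/(1+21/800) = 9809/10000 ≈ 0.980900
step 3 [1.5y] swap r/2=163/14699: DF=(1 − 163/14699·(0.991500+0.980900))/(1+163/14699) = 4837/5000 ≈ 0.967400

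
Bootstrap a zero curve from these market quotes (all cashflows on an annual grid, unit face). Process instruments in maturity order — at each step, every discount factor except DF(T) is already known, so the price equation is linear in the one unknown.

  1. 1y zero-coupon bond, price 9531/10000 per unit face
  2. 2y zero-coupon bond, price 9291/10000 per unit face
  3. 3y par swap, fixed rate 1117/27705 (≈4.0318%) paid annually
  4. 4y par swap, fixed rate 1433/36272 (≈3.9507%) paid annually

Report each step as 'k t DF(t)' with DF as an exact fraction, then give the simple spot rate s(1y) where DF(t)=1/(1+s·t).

step 1 [1y] zero: DF = P = 9531/10000 ≈ 0.953100
step 2 [2y] zero: DF = P = 9291/10000 ≈ 0.929100
step 3 [3y] swap r/1=1117/27705: DF=(1 − 1117/27705·(0.953100+0.929100))/(1+1117/27705) = 8883/10000 ≈ 0.888300
step 4 [4y] swap r/1=1433/36272: DF=(1 − 1433/36272·(0.953100+0.929100+0.888300))/(1+1433/36272) = 8567/10000 ≈ 0.856700

1 1 9531/10000
2 2 9291/10000
3 3 8883/10000
4 4 8567/10000
s(1y) = (1/(9531/10000) − 1)/(1) = 469/9531 ≈ 4.9208%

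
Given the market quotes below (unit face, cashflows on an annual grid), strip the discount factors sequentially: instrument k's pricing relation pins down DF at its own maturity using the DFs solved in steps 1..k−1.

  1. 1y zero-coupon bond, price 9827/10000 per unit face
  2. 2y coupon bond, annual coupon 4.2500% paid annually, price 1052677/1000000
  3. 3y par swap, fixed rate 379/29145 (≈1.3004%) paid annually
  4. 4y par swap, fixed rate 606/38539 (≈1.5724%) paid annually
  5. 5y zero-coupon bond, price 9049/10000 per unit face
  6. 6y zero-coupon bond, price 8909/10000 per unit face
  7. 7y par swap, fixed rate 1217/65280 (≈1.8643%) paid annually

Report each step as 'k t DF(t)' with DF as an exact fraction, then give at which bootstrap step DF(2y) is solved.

step 1 [1y] zero: DF = P = 9827/10000 ≈ 0.982700
step 2 [2y] bond c/1=17/400: DF=(1052677/1000000 − 17/400·(0.982700))/(1+17/400) = 9697/10000 ≈ 0.969700
step 3 [3y] swap r/1=379/29145: DF=(1 − 379/29145·(0.982700+0.969700))/(1+379/29145) = 9621/10000 ≈ 0.962100
step 4 [4y] swap r/1=606/38539: DF=(1 − 606/38539·(0.982700+0.969700+0.962100))/(1+606/38539) = 4697/5000 ≈ 0.939400
step 5 [5y] zero: DF = P = 9049/10000 ≈ 0.904900
step 6 [6y] zero: DF = P = 8909/10000 ≈ 0.890900
step 7 [7y] swap r/1=1217/65280: DF=(1 − 1217/65280·(0.982700+0.969700+0.962100+0.939400+0.904900+0.890900))/(1+1217/65280) = 8783/10000 ≈ 0.878300

1 1 9827/10000
2 2 9697/10000
3 3 9621/10000
4 4 4697/5000
5 5 9049/10000
6 6 8909/10000
7 7 8783/10000
DF(2y) is solved at step 2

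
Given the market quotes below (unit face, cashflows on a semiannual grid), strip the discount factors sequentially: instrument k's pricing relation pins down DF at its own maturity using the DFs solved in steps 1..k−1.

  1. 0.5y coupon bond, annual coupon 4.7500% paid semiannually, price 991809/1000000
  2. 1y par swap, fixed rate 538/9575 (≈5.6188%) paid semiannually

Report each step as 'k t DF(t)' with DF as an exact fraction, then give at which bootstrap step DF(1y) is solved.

1 1/2 1211/1250
2 1 4731/5000
DF(1y) is solved at step 2

step 1 [0.5y] bond c/2=19/800: DF=(991809/1000000 − 19/800·(0))/(1+19/800) = 1211/1250 ≈ 0.968800
step 2 [1y] swap r/2=269/9575: DF=(1 − 269/9575·(0.968800))/(1+269/9575) = 4731/5000 ≈ 0.946200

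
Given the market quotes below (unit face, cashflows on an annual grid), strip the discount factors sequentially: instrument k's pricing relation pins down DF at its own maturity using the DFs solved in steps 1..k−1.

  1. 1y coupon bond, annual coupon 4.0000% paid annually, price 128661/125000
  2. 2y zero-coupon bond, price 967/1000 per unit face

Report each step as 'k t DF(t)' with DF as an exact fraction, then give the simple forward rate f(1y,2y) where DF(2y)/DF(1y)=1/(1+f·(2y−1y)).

1 1 9897/10000
2 2 967/1000
f(1y,2y) = ((9897/10000)/(967/1000) − 1)/(1) = 227/9670 ≈ 2.3475%

step 1 [1y] bond c/1=1/25: DF=(128661/125000 − 1/25·(0))/(1+1/25) = 9897/10000 ≈ 0.989700
step 2 [2y] zero: DF = P = 967/1000 ≈ 0.967000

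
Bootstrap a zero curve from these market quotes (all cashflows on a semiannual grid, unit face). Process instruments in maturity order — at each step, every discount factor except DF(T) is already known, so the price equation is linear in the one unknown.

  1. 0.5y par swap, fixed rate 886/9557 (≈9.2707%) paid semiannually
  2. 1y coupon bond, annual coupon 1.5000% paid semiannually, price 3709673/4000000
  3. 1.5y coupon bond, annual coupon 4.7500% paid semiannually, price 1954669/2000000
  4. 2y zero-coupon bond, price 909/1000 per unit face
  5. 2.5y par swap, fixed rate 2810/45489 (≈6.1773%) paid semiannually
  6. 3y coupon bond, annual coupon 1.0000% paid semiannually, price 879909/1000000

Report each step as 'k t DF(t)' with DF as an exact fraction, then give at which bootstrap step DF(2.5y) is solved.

1 1/2 9557/10000
2 1 4567/5000
3 3/2 9113/10000
4 2 909/1000
5 5/2 1719/2000
6 3 8529/10000
DF(2.5y) is solved at step 5

step 1 [0.5y] swap r/2=443/9557: DF=(1 − 443/9557·(0))/(1+443/9557) = 9557/10000 ≈ 0.955700
step 2 [1y] bond c/2=3/400: DF=(3709673/4000000 − 3/400·(0.955700))/(1+3/400) = 4567/5000 ≈ 0.913400
step 3 [1.5y] bond c/2=19/800: DF=(1954669/2000000 − 19/800·(0.955700+0.913400))/(1+19/800) = 9113/10000 ≈ 0.911300
step 4 [2y] zero: DF = P = 909/1000 ≈ 0.909000
step 5 [2.5y] swap r/2=1405/45489: DF=(1 − 1405/45489·(0.955700+0.913400+0.911300+0.909000))/(1+1405/45489) = 1719/2000 ≈ 0.859500
step 6 [3y] bond c/2=1/200: DF=(879909/1000000 − 1/200·(0.955700+0.913400+0.911300+0.909000+0.859500))/(1+1/200) = 8529/10000 ≈ 0.852900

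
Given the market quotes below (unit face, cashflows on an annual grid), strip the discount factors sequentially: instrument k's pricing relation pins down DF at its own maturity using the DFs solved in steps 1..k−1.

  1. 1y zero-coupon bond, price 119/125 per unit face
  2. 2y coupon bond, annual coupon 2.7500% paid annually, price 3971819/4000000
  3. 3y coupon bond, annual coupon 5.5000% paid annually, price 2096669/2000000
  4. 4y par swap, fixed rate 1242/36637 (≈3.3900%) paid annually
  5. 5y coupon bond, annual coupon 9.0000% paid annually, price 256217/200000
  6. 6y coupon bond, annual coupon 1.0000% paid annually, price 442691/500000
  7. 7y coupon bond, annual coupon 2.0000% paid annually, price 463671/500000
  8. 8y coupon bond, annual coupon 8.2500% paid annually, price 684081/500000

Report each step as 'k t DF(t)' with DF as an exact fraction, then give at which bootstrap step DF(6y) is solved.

step 1 [1y] zero: DF = P = 119/125 ≈ 0.952000
step 2 [2y] bond c/1=11/400: DF=(3971819/4000000 − 11/400·(0.952000))/(1+11/400) = 9409/10000 ≈ 0.940900
step 3 [3y] bond c/1=11/200: DF=(2096669/2000000 − 11/200·(0.952000+0.940900))/(1+11/200) = 179/200 ≈ 0.895000
step 4 [4y] swap r/1=1242/36637: DF=(1 − 1242/36637·(0.952000+0.940900+0.895000))/(1+1242/36637) = 4379/5000 ≈ 0.875800
step 5 [5y] bond c/1=9/100: DF=(256217/200000 − 9/100·(0.952000+0.940900+0.895000+0.875800))/(1+9/100) = 1091/1250 ≈ 0.872800
step 6 [6y] bond c/1=1/100: DF=(442691/500000 − 1/100·(0.952000+0.940900+0.895000+0.875800+0.872800))/(1+1/100) = 8317/10000 ≈ 0.831700
step 7 [7y] bond c/1=1/50: DF=(463671/500000 − 1/50·(0.952000+0.940900+0.895000+0.875800+0.872800+0.831700))/(1+1/50) = 8039/10000 ≈ 0.803900
step 8 [8y] bond c/1=33/400: DF=(684081/500000 − 33/400·(0.952000+0.940900+0.895000+0.875800+0.872800+0.831700+0.803900))/(1+33/400) = 1587/2000 ≈ 0.793500

1 1 119/125
2 2 9409/10000
3 3 179/200
4 4 4379/5000
5 5 1091/1250
6 6 8317/10000
7 7 8039/10000
8 8 1587/2000
DF(6y) is solved at step 6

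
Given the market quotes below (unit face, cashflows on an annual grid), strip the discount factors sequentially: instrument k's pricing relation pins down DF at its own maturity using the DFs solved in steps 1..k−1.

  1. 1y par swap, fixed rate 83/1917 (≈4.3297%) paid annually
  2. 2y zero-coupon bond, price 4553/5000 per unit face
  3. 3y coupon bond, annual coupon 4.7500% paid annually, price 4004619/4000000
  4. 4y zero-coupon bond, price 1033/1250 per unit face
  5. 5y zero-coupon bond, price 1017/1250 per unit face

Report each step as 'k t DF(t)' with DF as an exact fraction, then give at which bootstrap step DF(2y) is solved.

step 1 [1y] swap r/1=83/1917: DF=(1 − 83/1917·(0))/(1+83/1917) = 1917/2000 ≈ 0.958500
step 2 [2y] zero: DF = P = 4553/5000 ≈ 0.910600
step 3 [3y] bond c/1=19/400: DF=(4004619/4000000 − 19/400·(0.958500+0.910600))/(1+19/400) = 871/1000 ≈ 0.871000
step 4 [4y] zero: DF = P = 1033/1250 ≈ 0.826400
step 5 [5y] zero: DF = P = 1017/1250 ≈ 0.813600

1 1 1917/2000
2 2 4553/5000
3 3 871/1000
4 4 1033/1250
5 5 1017/1250
DF(2y) is solved at step 2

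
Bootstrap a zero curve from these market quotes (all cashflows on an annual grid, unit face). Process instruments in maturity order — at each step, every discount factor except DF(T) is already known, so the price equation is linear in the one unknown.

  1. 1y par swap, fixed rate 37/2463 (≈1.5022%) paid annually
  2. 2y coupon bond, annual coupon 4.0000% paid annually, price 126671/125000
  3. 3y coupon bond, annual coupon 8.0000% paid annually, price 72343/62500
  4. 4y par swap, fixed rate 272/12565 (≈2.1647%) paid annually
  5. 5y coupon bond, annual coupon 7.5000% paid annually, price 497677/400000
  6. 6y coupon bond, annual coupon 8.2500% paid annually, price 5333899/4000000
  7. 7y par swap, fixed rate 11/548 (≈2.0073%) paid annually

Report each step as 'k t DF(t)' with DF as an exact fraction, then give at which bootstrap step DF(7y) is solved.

step 1 [1y] swap r/1=37/2463: DF=(1 − 37/2463·(0))/(1+37/2463) = 2463/2500 ≈ 0.985200
step 2 [2y] bond c/1=1/25: DF=(126671/125000 − 1/25·(0.985200))/(1+1/25) = 1873/2000 ≈ 0.936500
step 3 [3y] bond c/1=2/25: DF=(72343/62500 − 2/25·(0.985200+0.936500))/(1+2/25) = 4647/5000 ≈ 0.929400
step 4 [4y] swap r/1=272/12565: DF=(1 − 272/12565·(0.985200+0.936500+0.929400))/(1+272/12565) = 574/625 ≈ 0.918400
step 5 [5y] bond c/1=3/40: DF=(497677/400000 − 3/40·(0.985200+0.936500+0.929400+0.918400))/(1+3/40) = 559/625 ≈ 0.894400
step 6 [6y] bond c/1=33/400: DF=(5333899/4000000 − 33/400·(0.985200+0.936500+0.929400+0.918400+0.894400))/(1+33/400) = 2191/2500 ≈ 0.876400
step 7 [7y] swap r/1=11/548: DF=(1 − 11/548·(0.985200+0.936500+0.929400+0.918400+0.894400+0.876400))/(1+11/548) = 8713/10000 ≈ 0.871300

1 1 2463/2500
2 2 1873/2000
3 3 4647/5000
4 4 574/625
5 5 559/625
6 6 2191/2500
7 7 8713/10000
DF(7y) is solved at step 7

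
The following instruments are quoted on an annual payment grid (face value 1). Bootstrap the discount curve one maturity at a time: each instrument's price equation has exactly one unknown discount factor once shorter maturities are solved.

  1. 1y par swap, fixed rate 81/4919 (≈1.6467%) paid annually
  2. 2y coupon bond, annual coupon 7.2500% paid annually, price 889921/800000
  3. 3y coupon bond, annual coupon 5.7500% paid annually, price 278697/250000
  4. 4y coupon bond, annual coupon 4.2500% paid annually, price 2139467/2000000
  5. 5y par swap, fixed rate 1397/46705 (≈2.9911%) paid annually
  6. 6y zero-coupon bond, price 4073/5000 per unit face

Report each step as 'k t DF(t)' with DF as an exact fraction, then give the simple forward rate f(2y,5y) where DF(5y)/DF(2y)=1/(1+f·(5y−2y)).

step 1 [1y] swap r/1=81/4919: DF=(1 − 81/4919·(0))/(1+81/4919) = 4919/5000 ≈ 0.983800
step 2 [2y] bond c/1=29/400: DF=(889921/800000 − 29/400·(0.983800))/(1+29/400) = 9707/10000 ≈ 0.970700
step 3 [3y] bond c/1=23/400: DF=(278697/250000 − 23/400·(0.983800+0.970700))/(1+23/400) = 9479/10000 ≈ 0.947900
step 4 [4y] bond c/1=17/400: DF=(2139467/2000000 − 17/400·(0.983800+0.970700+0.947900))/(1+17/400) = 4539/5000 ≈ 0.907800
step 5 [5y] swap r/1=1397/46705: DF=(1 − 1397/46705·(0.983800+0.970700+0.947900+0.907800))/(1+1397/46705) = 8603/10000 ≈ 0.860300
step 6 [6y] zero: DF = P = 4073/5000 ≈ 0.814600

1 1 4919/5000
2 2 9707/10000
3 3 9479/10000
4 4 4539/5000
5 5 8603/10000
6 6 4073/5000
f(2y,5y) = ((9707/10000)/(8603/10000) − 1)/(3) = 368/8603 ≈ 4.2776%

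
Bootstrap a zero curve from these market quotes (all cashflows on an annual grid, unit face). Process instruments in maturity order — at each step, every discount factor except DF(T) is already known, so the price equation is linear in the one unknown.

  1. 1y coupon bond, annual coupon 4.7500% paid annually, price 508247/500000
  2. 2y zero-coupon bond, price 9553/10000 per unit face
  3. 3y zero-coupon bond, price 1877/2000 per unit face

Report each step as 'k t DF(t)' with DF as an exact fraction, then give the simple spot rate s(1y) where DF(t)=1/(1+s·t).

1 1 1213/1250
2 2 9553/10000
3 3 1877/2000
s(1y) = (1/(1213/1250) − 1)/(1) = 37/1213 ≈ 3.0503%

step 1 [1y] bond c/1=19/400: DF=(508247/500000 − 19/400·(0))/(1+19/400) = 1213/1250 ≈ 0.970400
step 2 [2y] zero: DF = P = 9553/10000 ≈ 0.955300
step 3 [3y] zero: DF = P = 1877/2000 ≈ 0.938500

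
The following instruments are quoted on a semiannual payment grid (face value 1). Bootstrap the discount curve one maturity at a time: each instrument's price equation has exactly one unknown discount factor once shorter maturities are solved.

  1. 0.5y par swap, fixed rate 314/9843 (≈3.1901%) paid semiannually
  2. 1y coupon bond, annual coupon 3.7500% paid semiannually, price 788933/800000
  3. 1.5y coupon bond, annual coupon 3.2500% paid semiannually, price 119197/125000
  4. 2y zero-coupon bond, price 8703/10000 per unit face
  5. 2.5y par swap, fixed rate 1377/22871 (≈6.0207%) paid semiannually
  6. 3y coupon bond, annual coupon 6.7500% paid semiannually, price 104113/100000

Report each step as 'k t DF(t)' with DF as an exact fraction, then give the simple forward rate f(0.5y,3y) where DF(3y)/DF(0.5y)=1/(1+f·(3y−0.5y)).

step 1 [0.5y] swap r/2=157/9843: DF=(1 − 157/9843·(0))/(1+157/9843) = 9843/10000 ≈ 0.984300
step 2 [1y] bond c/2=3/160: DF=(788933/800000 − 3/160·(0.984300))/(1+3/160) = 9499/10000 ≈ 0.949900
step 3 [1.5y] bond c/2=13/800: DF=(119197/125000 − 13/800·(0.984300+0.949900))/(1+13/800) = 4537/5000 ≈ 0.907400
step 4 [2y] zero: DF = P = 8703/10000 ≈ 0.870300
step 5 [2.5y] swap r/2=1377/45742: DF=(1 − 1377/45742·(0.984300+0.949900+0.907400+0.870300))/(1+1377/45742) = 8623/10000 ≈ 0.862300
step 6 [3y] bond c/2=27/800: DF=(104113/100000 − 27/800·(0.984300+0.949900+0.907400+0.870300+0.862300))/(1+27/800) = 4289/5000 ≈ 0.857800

1 1/2 9843/10000
2 1 9499/10000
3 3/2 4537/5000
4 2 8703/10000
5 5/2 8623/10000
6 3 4289/5000
f(0.5y,3y) = ((9843/10000)/(4289/5000) − 1)/(5/2) = 253/4289 ≈ 5.8988%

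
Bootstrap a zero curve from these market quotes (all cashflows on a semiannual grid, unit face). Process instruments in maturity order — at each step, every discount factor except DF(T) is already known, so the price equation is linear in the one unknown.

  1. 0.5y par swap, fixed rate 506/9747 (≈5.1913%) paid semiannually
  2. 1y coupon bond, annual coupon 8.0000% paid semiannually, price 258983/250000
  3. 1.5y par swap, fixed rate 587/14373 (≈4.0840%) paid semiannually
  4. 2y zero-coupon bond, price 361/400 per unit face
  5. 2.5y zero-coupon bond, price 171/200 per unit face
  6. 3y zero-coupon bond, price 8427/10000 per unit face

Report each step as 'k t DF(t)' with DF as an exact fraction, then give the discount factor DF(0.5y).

step 1 [0.5y] swap r/2=253/9747: DF=(1 − 253/9747·(0))/(1+253/9747) = 9747/10000 ≈ 0.974700
step 2 [1y] bond c/2=1/25: DF=(258983/250000 − 1/25·(0.974700))/(1+1/25) = 4793/5000 ≈ 0.958600
step 3 [1.5y] swap r/2=587/28746: DF=(1 − 587/28746·(0.974700+0.958600))/(1+587/28746) = 9413/10000 ≈ 0.941300
step 4 [2y] zero: DF = P = 361/400 ≈ 0.902500
step 5 [2.5y] zero: DF = P = 171/200 ≈ 0.855000
step 6 [3y] zero: DF = P = 8427/10000 ≈ 0.842700

1 1/2 9747/10000
2 1 4793/5000
3 3/2 9413/10000
4 2 361/400
5 5/2 171/200
6 3 8427/10000
DF(0.5y) = 9747/10000 ≈ 0.974700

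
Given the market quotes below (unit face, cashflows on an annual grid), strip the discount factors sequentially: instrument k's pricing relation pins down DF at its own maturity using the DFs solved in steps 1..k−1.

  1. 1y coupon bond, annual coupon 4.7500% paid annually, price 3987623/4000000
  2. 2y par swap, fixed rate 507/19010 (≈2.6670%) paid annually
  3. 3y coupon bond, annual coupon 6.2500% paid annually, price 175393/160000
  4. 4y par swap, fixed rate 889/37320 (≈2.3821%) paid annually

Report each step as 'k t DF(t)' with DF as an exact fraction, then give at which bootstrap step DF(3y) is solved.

step 1 [1y] bond c/1=19/400: DF=(3987623/4000000 − 19/400·(0))/(1+19/400) = 9517/10000 ≈ 0.951700
step 2 [2y] swap r/1=507/19010: DF=(1 − 507/19010·(0.951700))/(1+507/19010) = 9493/10000 ≈ 0.949300
step 3 [3y] bond c/1=1/16: DF=(175393/160000 − 1/16·(0.951700+0.949300))/(1+1/16) = 9199/10000 ≈ 0.919900
step 4 [4y] swap r/1=889/37320: DF=(1 − 889/37320·(0.951700+0.949300+0.919900))/(1+889/37320) = 9111/10000 ≈ 0.911100

1 1 9517/10000
2 2 9493/10000
3 3 9199/10000
4 4 9111/10000
DF(3y) is solved at step 3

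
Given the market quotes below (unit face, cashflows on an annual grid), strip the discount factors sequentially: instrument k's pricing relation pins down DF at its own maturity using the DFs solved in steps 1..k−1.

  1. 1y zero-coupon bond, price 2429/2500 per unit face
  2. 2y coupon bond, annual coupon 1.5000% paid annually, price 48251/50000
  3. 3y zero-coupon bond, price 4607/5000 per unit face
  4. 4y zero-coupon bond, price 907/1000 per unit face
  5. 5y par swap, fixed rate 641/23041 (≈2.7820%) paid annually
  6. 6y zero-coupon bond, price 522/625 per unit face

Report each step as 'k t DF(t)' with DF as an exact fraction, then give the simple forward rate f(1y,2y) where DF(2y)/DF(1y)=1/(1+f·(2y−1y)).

1 1 2429/2500
2 2 2341/2500
3 3 4607/5000
4 4 907/1000
5 5 4359/5000
6 6 522/625
f(1y,2y) = ((2429/2500)/(2341/2500) − 1)/(1) = 88/2341 ≈ 3.7591%

step 1 [1y] zero: DF = P = 2429/2500 ≈ 0.971600
step 2 [2y] bond c/1=3/200: DF=(48251/50000 − 3/200·(0.971600))/(1+3/200) = 2341/2500 ≈ 0.936400
step 3 [3y] zero: DF = P = 4607/5000 ≈ 0.921400
step 4 [4y] zero: DF = P = 907/1000 ≈ 0.907000
step 5 [5y] swap r/1=641/23041: DF=(1 − 641/23041·(0.971600+0.936400+0.921400+0.907000))/(1+641/23041) = 4359/5000 ≈ 0.871800
step 6 [6y] zero: DF = P = 522/625 ≈ 0.835200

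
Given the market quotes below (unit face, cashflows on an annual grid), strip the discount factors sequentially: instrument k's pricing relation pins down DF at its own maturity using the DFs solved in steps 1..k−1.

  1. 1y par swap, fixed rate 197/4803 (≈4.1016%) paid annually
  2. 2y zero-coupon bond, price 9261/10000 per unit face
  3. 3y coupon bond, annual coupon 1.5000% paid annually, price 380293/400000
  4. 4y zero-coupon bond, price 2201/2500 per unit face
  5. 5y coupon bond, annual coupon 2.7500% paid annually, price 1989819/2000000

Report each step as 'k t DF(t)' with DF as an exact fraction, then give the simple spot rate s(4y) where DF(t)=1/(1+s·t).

step 1 [1y] swap r/1=197/4803: DF=(1 − 197/4803·(0))/(1+197/4803) = 4803/5000 ≈ 0.960600
step 2 [2y] zero: DF = P = 9261/10000 ≈ 0.926100
step 3 [3y] bond c/1=3/200: DF=(380293/400000 − 3/200·(0.960600+0.926100))/(1+3/200) = 568/625 ≈ 0.908800
step 4 [4y] zero: DF = P = 2201/2500 ≈ 0.880400
step 5 [5y] bond c/1=11/400: DF=(1989819/2000000 − 11/400·(0.960600+0.926100+0.908800+0.880400))/(1+11/400) = 8699/10000 ≈ 0.869900

1 1 4803/5000
2 2 9261/10000
3 3 568/625
4 4 2201/2500
5 5 8699/10000
s(4y) = (1/(2201/2500) − 1)/(4) = 299/8804 ≈ 3.3962%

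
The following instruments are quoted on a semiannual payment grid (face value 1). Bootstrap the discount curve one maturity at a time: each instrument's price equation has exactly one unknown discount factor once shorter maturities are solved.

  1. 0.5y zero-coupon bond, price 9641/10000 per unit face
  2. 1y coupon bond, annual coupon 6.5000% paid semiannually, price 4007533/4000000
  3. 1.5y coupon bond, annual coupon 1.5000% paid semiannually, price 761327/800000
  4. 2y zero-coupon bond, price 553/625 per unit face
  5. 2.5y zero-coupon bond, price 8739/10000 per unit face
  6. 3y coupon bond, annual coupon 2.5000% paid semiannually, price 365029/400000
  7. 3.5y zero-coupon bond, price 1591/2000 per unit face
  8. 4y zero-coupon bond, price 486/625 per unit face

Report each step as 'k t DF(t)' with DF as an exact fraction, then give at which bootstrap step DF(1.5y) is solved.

step 1 [0.5y] zero: DF = P = 9641/10000 ≈ 0.964100
step 2 [1y] bond c/2=13/400: DF=(4007533/4000000 − 13/400·(0.964100))/(1+13/400) = 47/50 ≈ 0.940000
step 3 [1.5y] bond c/2=3/400: DF=(761327/800000 − 3/400·(0.964100+0.940000))/(1+3/400) = 1163/1250 ≈ 0.930400
step 4 [2y] zero: DF = P = 553/625 ≈ 0.884800
step 5 [2.5y] zero: DF = P = 8739/10000 ≈ 0.873900
step 6 [3y] bond c/2=1/80: DF=(365029/400000 − 1/80·(0.964100+0.940000+0.930400+0.884800+0.873900))/(1+1/80) = 4223/5000 ≈ 0.844600
step 7 [3.5y] zero: DF = P = 1591/2000 ≈ 0.795500
step 8 [4y] zero: DF = P = 486/625 ≈ 0.777600

1 1/2 9641/10000
2 1 47/50
3 3/2 1163/1250
4 2 553/625
5 5/2 8739/10000
6 3 4223/5000
7 7/2 1591/2000
8 4 486/625
DF(1.5y) is solved at step 3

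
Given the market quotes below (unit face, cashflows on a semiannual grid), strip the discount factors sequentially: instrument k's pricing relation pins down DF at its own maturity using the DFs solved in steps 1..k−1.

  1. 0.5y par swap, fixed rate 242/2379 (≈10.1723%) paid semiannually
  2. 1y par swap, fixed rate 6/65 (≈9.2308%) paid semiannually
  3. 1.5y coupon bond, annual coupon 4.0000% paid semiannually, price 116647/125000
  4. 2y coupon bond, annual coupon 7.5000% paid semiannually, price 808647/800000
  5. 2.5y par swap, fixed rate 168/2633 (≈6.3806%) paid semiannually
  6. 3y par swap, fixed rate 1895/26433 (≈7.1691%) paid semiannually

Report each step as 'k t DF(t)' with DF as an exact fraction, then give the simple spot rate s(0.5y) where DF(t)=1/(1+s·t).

1 1/2 2379/2500
2 1 9139/10000
3 3/2 8783/10000
4 2 8751/10000
5 5/2 2143/2500
6 3 1621/2000
s(0.5y) = (1/(2379/2500) − 1)/(1/2) = 242/2379 ≈ 10.1723%

step 1 [0.5y] swap r/2=121/2379: DF=(1 − 121/2379·(0))/(1+121/2379) = 2379/2500 ≈ 0.951600
step 2 [1y] swap r/2=3/65: DF=(1 − 3/65·(0.951600))/(1+3/65) = 9139/10000 ≈ 0.913900
step 3 [1.5y] bond c/2=1/50: DF=(116647/125000 − 1/50·(0.951600+0.913900))/(1+1/50) = 8783/10000 ≈ 0.878300
step 4 [2y] bond c/2=3/80: DF=(808647/800000 − 3/80·(0.951600+0.913900+0.878300))/(1+3/80) = 8751/10000 ≈ 0.875100
step 5 [2.5y] swap r/2=84/2633: DF=(1 − 84/2633·(0.951600+0.913900+0.878300+0.875100))/(1+84/2633) = 2143/2500 ≈ 0.857200
step 6 [3y] swap r/2=1895/52866: DF=(1 − 1895/52866·(0.951600+0.913900+0.878300+0.875100+0.857200))/(1+1895/52866) = 1621/2000 ≈ 0.810500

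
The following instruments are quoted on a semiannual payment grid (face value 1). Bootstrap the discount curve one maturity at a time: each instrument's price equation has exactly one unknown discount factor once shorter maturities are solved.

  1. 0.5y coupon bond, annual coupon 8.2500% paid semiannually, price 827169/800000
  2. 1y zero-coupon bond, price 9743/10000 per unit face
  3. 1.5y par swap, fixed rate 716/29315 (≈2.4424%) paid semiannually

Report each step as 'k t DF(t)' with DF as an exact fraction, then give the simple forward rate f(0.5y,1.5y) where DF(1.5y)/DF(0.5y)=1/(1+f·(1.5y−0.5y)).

1 1/2 993/1000
2 1 9743/10000
3 3/2 4821/5000
f(0.5y,1.5y) = ((993/1000)/(4821/5000) − 1)/(1) = 48/1607 ≈ 2.9869%

step 1 [0.5y] bond c/2=33/800: DF=(827169/800000 − 33/800·(0))/(1+33/800) = 993/1000 ≈ 0.993000
step 2 [1y] zero: DF = P = 9743/10000 ≈ 0.974300
step 3 [1.5y] swap r/2=358/29315: DF=(1 − 358/29315·(0.993000+0.974300))/(1+358/29315) = 4821/5000 ≈ 0.964200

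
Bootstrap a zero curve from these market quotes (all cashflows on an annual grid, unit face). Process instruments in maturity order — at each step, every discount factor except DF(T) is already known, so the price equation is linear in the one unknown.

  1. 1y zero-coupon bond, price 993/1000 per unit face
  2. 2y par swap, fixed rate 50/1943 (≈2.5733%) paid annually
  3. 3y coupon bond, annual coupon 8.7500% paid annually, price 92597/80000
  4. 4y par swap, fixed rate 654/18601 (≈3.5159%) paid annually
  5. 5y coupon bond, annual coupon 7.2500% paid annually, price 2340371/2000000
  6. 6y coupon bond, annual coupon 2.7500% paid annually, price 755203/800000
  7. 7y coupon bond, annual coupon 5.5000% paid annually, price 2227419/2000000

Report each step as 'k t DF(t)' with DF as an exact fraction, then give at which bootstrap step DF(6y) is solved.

1 1 993/1000
2 2 19/20
3 3 227/250
4 4 2173/2500
5 5 2099/2500
6 6 7967/10000
7 7 1941/2500
DF(6y) is solved at step 6

step 1 [1y] zero: DF = P = 993/1000 ≈ 0.993000
step 2 [2y] swap r/1=50/1943: DF=(1 − 50/1943·(0.993000))/(1+50/1943) = 19/20 ≈ 0.950000
step 3 [3y] bond c/1=7/80: DF=(92597/80000 − 7/80·(0.993000+0.950000))/(1+7/80) = 227/250 ≈ 0.908000
step 4 [4y] swap r/1=654/18601: DF=(1 − 654/18601·(0.993000+0.950000+0.908000))/(1+654/18601) = 2173/2500 ≈ 0.869200
step 5 [5y] bond c/1=29/400: DF=(2340371/2000000 − 29/400·(0.993000+0.950000+0.908000+0.869200))/(1+29/400) = 2099/2500 ≈ 0.839600
step 6 [6y] bond c/1=11/400: DF=(755203/800000 − 11/400·(0.993000+0.950000+0.908000+0.869200+0.839600))/(1+11/400) = 7967/10000 ≈ 0.796700
step 7 [7y] bond c/1=11/200: DF=(2227419/2000000 − 11/200·(0.993000+0.950000+0.908000+0.869200+0.839600+0.796700))/(1+11/200) = 1941/2500 ≈ 0.776400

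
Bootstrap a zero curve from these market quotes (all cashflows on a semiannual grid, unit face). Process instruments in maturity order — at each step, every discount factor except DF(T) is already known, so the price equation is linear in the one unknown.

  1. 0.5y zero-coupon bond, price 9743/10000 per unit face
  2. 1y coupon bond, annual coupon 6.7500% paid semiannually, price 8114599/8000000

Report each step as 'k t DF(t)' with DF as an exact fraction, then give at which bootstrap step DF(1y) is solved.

1 1/2 9743/10000
2 1 4747/5000
DF(1y) is solved at step 2

step 1 [0.5y] zero: DF = P = 9743/10000 ≈ 0.974300
step 2 [1y] bond c/2=27/800: DF=(8114599/8000000 − 27/800·(0.974300))/(1+27/800) = 4747/5000 ≈ 0.949400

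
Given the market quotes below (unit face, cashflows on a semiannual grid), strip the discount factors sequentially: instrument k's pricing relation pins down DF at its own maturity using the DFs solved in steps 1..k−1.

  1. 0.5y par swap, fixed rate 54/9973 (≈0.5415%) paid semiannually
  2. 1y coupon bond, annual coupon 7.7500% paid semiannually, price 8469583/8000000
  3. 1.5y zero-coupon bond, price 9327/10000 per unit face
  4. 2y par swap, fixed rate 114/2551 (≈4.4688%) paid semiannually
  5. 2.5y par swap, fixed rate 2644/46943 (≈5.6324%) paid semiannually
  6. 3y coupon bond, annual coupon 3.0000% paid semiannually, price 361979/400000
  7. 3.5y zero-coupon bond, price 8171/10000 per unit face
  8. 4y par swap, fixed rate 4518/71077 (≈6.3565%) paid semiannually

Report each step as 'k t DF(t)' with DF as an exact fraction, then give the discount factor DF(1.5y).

step 1 [0.5y] swap r/2=27/9973: DF=(1 − 27/9973·(0))/(1+27/9973) = 9973/10000 ≈ 0.997300
step 2 [1y] bond c/2=31/800: DF=(8469583/8000000 − 31/800·(0.997300))/(1+31/800) = 491/500 ≈ 0.982000
step 3 [1.5y] zero: DF = P = 9327/10000 ≈ 0.932700
step 4 [2y] swap r/2=57/2551: DF=(1 − 57/2551·(0.997300+0.982000+0.932700))/(1+57/2551) = 1829/2000 ≈ 0.914500
step 5 [2.5y] swap r/2=1322/46943: DF=(1 − 1322/46943·(0.997300+0.982000+0.932700+0.914500))/(1+1322/46943) = 4339/5000 ≈ 0.867800
step 6 [3y] bond c/2=3/200: DF=(361979/400000 − 3/200·(0.997300+0.982000+0.932700+0.914500+0.867800))/(1+3/200) = 4111/5000 ≈ 0.822200
step 7 [3.5y] zero: DF = P = 8171/10000 ≈ 0.817100
step 8 [4y] swap r/2=2259/71077: DF=(1 − 2259/71077·(0.997300+0.982000+0.932700+0.914500+0.867800+0.822200+0.817100))/(1+2259/71077) = 7741/10000 ≈ 0.774100

1 1/2 9973/10000
2 1 491/500
3 3/2 9327/10000
4 2 1829/2000
5 5/2 4339/5000
6 3 4111/5000
7 7/2 8171/10000
8 4 7741/10000
DF(1.5y) = 9327/10000 ≈ 0.932700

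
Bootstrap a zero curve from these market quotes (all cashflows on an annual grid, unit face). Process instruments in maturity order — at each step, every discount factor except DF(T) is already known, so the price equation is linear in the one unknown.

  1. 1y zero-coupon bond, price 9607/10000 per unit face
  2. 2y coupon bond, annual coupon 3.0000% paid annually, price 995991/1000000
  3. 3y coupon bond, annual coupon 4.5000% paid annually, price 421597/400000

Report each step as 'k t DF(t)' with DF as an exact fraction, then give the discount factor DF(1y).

1 1 9607/10000
2 2 939/1000
3 3 2317/2500
DF(1y) = 9607/10000 ≈ 0.960700

step 1 [1y] zero: DF = P = 9607/10000 ≈ 0.960700
step 2 [2y] bond c/1=3/100: DF=(995991/1000000 − 3/100·(0.960700))/(1+3/100) = 939/1000 ≈ 0.939000
step 3 [3y] bond c/1=9/200: DF=(421597/400000 − 9/200·(0.960700+0.939000))/(1+9/200) = 2317/2500 ≈ 0.926800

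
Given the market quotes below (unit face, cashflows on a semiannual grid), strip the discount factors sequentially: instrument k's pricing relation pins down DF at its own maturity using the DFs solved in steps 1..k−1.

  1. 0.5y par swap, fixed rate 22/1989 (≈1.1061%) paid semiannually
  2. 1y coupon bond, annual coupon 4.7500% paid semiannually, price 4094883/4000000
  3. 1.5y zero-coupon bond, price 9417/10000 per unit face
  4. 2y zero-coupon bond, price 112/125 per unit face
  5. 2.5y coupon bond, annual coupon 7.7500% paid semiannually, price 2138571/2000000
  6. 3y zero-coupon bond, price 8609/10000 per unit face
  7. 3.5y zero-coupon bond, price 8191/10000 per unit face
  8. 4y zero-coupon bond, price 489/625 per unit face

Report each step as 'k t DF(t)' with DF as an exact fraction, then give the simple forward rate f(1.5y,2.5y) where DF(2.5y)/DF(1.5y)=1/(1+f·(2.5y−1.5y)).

step 1 [0.5y] swap r/2=11/1989: DF=(1 − 11/1989·(0))/(1+11/1989) = 1989/2000 ≈ 0.994500
step 2 [1y] bond c/2=19/800: DF=(4094883/4000000 − 19/800·(0.994500))/(1+19/800) = 9769/10000 ≈ 0.976900
step 3 [1.5y] zero: DF = P = 9417/10000 ≈ 0.941700
step 4 [2y] zero: DF = P = 112/125 ≈ 0.896000
step 5 [2.5y] bond c/2=31/800: DF=(2138571/2000000 − 31/800·(0.994500+0.976900+0.941700+0.896000))/(1+31/800) = 8873/10000 ≈ 0.887300
step 6 [3y] zero: DF = P = 8609/10000 ≈ 0.860900
step 7 [3.5y] zero: DF = P = 8191/10000 ≈ 0.819100
step 8 [4y] zero: DF = P = 489/625 ≈ 0.782400

1 1/2 1989/2000
2 1 9769/10000
3 3/2 9417/10000
4 2 112/125
5 5/2 8873/10000
6 3 8609/10000
7 7/2 8191/10000
8 4 489/625
f(1.5y,2.5y) = ((9417/10000)/(8873/10000) − 1)/(1) = 544/8873 ≈ 6.1310%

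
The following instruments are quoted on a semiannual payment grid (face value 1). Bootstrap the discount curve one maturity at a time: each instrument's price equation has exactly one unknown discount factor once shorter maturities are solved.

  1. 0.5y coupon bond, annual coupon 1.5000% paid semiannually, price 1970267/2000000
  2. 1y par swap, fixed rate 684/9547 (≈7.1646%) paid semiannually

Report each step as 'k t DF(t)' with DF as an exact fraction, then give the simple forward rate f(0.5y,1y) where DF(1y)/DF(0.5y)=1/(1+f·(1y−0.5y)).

step 1 [0.5y] bond c/2=3/400: DF=(1970267/2000000 − 3/400·(0))/(1+3/400) = 4889/5000 ≈ 0.977800
step 2 [1y] swap r/2=342/9547: DF=(1 − 342/9547·(0.977800))/(1+342/9547) = 2329/2500 ≈ 0.931600

1 1/2 4889/5000
2 1 2329/2500
f(0.5y,1y) = ((4889/5000)/(2329/2500) − 1)/(1/2) = 231/2329 ≈ 9.9184%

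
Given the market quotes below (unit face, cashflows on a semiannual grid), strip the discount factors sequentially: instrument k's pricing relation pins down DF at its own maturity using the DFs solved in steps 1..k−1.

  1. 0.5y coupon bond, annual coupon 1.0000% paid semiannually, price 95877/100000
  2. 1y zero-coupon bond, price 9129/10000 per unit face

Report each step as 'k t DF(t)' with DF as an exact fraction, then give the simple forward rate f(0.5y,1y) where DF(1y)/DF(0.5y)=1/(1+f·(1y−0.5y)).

step 1 [0.5y] bond c/2=1/200: DF=(95877/100000 − 1/200·(0))/(1+1/200) = 477/500 ≈ 0.954000
step 2 [1y] zero: DF = P = 9129/10000 ≈ 0.912900

1 1/2 477/500
2 1 9129/10000
f(0.5y,1y) = ((477/500)/(9129/10000) − 1)/(1/2) = 274/3043 ≈ 9.0043%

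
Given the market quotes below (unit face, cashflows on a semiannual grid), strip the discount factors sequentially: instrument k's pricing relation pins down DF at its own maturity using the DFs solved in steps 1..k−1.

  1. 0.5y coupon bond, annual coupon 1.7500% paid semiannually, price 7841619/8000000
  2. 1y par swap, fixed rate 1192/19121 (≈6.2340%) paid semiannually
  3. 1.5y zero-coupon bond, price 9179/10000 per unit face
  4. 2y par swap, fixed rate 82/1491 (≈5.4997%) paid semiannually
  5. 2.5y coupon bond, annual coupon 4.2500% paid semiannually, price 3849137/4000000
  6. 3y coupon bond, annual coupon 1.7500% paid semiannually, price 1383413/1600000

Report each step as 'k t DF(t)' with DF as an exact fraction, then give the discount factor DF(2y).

1 1/2 9717/10000
2 1 2351/2500
3 3/2 9179/10000
4 2 359/400
5 5/2 8647/10000
6 3 8173/10000
DF(2y) = 359/400 ≈ 0.897500

step 1 [0.5y] bond c/2=7/800: DF=(7841619/8000000 − 7/800·(0))/(1+7/800) = 9717/10000 ≈ 0.971700
step 2 [1y] swap r/2=596/19121: DF=(1 − 596/19121·(0.971700))/(1+596/19121) = 2351/2500 ≈ 0.940400
step 3 [1.5y] zero: DF = P = 9179/10000 ≈ 0.917900
step 4 [2y] swap r/2=41/1491: DF=(1 − 41/1491·(0.971700+0.940400+0.917900))/(1+41/1491) = 359/400 ≈ 0.897500
step 5 [2.5y] bond c/2=17/800: DF=(3849137/4000000 − 17/800·(0.971700+0.940400+0.917900+0.897500))/(1+17/800) = 8647/10000 ≈ 0.864700
step 6 [3y] bond c/2=7/800: DF=(1383413/1600000 − 7/800·(0.971700+0.940400+0.917900+0.897500+0.864700))/(1+7/800) = 8173/10000 ≈ 0.817300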